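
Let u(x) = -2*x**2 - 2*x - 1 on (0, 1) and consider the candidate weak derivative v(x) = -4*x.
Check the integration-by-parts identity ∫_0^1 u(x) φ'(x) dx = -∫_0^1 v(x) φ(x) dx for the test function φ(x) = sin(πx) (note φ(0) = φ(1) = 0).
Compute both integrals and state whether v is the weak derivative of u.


LHS = 8/π, RHS = 4/π. No, v is not the weak derivative of u.

u(x) = -2*x**2 - 2*x - 1, classical derivative u'(x) = -4*x - 2.
φ(x) = sin(πx), so φ'(x) = π*cos(π*x).
Note φ(0) = φ(1) = 0, so the boundary term u·φ vanishes.
LHS = ∫_0^1 u(x) φ'(x) dx = ∫_0^1 (-2*π*x^2*cos(π*x) - 2*π*x*cos(π*x) - π*cos(π*x)) dx. Term by term:
  ∫_0^1 -π*cos(π*x) dx = 0;  ∫_0^1 -2*π*x*cos(π*x) dx = 4/π;  ∫_0^1 -2*π*x^2*cos(π*x) dx = 4/π.
Sum: 0 + 4/π + 4/π = 8/π.
So LHS = 8/π.
∫_0^1 v(x) φ(x) dx = ∫_0^1 (-4*x*sin(π*x)) dx. Term by term:
  ∫_0^1 -4*x*sin(π*x) dx = -4/π.
So RHS = -∫_0^1 v(x) φ(x) dx = 4/π.
LHS − RHS = 4/π ≠ 0, so the identity fails.
(For a valid weak derivative the identity must hold for EVERY test function, in particular this one. The failure shows v is NOT the weak derivative of u.)
Correct weak derivative would be u'(x) = -4*x - 2.


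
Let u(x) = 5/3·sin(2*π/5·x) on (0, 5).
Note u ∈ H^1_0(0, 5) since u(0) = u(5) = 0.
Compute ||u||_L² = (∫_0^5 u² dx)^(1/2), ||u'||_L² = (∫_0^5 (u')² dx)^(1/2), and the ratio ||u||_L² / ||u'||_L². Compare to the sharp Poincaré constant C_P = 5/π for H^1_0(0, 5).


||u||_L² / ||u'||_L² = 5/(2*π) < C_P = 5/π.

u(x) = 5/3·sin(2*π/5·x), so u'(x) = 2*π*cos(2*π*x/5)/3.
Writing u(x) = A·sin(kπx/L) with A = 5/3 and k = 2, use ∫_0^L sin²(kπx/L) dx = L/2 and ∫_0^L cos²(kπx/L) dx = L/2.
u² = 25/9·sin²(2*π/5·x) and (u')² = 4*π^2/9·cos²(2*π/5·x), and each of sin², cos² integrates to L/2 = 5/2 over (0, 5).
∫_0^5 u² dx = 125/18, so ||u||_L² = 5*sqrt(10)/6.
∫_0^5 (u')² dx = 10*π^2/9, so ||u'||_L² = sqrt(10)*π/3.
Ratio ||u||_L² / ||u'||_L² = 5/(2*π).
Sharp Poincaré constant on H^1_0(0, 5) is C_P = L/π = 5/π, achieved by sin(π/5·x).
This is the k = 2 harmonic; the ratio L/(kπ) is strictly less than C_P = L/π, consistent with the sharp inequality ||u||_L² ≤ C_P ||u'||_L².


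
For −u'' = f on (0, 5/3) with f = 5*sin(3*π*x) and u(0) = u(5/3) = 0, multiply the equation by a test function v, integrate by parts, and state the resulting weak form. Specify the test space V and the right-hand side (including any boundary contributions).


V = H^1_0(0, 5/3) (so v(0) = v(5/3) = 0); weak form: ∫_0^5/3 u'v' dx = ∫_0^5/3 (5*sin(3*π*x)) v dx for all v ∈ V.

Multiply both sides by a test function v and integrate from 0 to 5/3:
  ∫_0^5/3 −u''(x) v(x) dx = ∫_0^5/3 f(x) v(x) dx.
Integrate the LHS by parts once:
  ∫_0^5/3 −u'' v dx = −[u'(x) v(x)]_0^5/3 + ∫_0^5/3 u'(x) v'(x) dx.
Thus ∫_0^5/3 u'(x) v'(x) dx = ∫_0^5/3 f(x) v(x) dx + [u'(x) v(x)]_0^5/3.
Choose V so that boundary terms are either known or forced to vanish.
u is Dirichlet: u(0) = u(5/3) = 0. Let V = H^1_0(0, 5/3); then v(0) = v(5/3) = 0, and [u' v]_0^5/3 = 0.
Weak formulation: find u (satisfying any essential BC) such that ∫_0^5/3 u'(x) v'(x) dx = ∫_0^5/3 f v dx for all v ∈ V.
Substituting f(x) = 5*sin(3*π*x), the right-hand side is ∫_0^5/3 (5*sin(3*π*x)) v dx.


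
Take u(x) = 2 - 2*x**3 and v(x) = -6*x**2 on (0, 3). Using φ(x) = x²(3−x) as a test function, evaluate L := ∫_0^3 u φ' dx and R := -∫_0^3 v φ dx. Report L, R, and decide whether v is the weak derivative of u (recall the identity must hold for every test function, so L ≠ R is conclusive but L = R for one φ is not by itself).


LHS = 729/5, RHS = 729/5. Yes, v = u' weakly.

u(x) = 2 - 2*x**3, classical derivative u'(x) = -6*x**2.
φ(x) = x²(3−x), so φ'(x) = 3*x*(2 - x).
Note φ(0) = φ(3) = 0, so the boundary term u·φ vanishes.
LHS = ∫_0^3 u(x) φ'(x) dx = ∫_0^3 (6*x^5 - 12*x^4 - 6*x^2 + 12*x) dx. Term by term:
  ∫_0^3 6*x^5 dx = 729;  ∫_0^3 -12*x^4 dx = -2916/5;  ∫_0^3 -6*x^2 dx = -54;
  ∫_0^3 12*x dx = 54.
Sum: 729 − 2916/5 − 54 + 54 = 729/5.
So LHS = 729/5.
∫_0^3 v(x) φ(x) dx = ∫_0^3 (6*x^5 - 18*x^4) dx. Term by term:
  ∫_0^3 6*x^5 dx = 729;  ∫_0^3 -18*x^4 dx = -4374/5.
Sum: 729 − 4374/5 = -729/5.
So RHS = -∫_0^3 v(x) φ(x) dx = 729/5.
LHS = RHS, so the identity holds for this test φ.
Moreover u is smooth here and v(x) = u'(x) = -6*x**2 pointwise, so the identity holds for every test function. Hence v is the weak derivative of u.


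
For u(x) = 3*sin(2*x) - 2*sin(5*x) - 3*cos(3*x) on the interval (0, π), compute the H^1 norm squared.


||u||_{H^1(0,π)}^2 = 144 + 239*π/2

u'(x) = 9*sin(3*x) + 6*cos(2*x) - 10*cos(5*x).
Expand u² and (u')² and integrate term by term on (0, π), using: for integers n ≥ 1, ∫_0^π sin²(nx) dx = ∫_0^π cos²(nx) dx = π/2; for n ≠ n', ∫_0^π sin(nx)sin(n'x) dx = ∫_0^π cos(nx)cos(n'x) dx = 0; and by product-to-sum, ∫_0^π sin(nx)cos(n'x) dx = ½∫_0^π [sin((n+n')x) + sin((n−n')x)] dx, which is 0 when n+n' is even and 2n/(n²−n'²) when n+n' is odd (it need not vanish on (0, π)).
  u² squared terms: (-3)²·∫cos(3x)² dx = 9·π/2 = 9*π/2;  (-2)²·∫sin(5x)² dx = 4·π/2 = 2*π;  (3)²·∫sin(2x)² dx = 9·π/2 = 9*π/2.
  u² cross terms: 2·(-3)·(-2)·∫cos(3x)·sin(5x) dx = 12·(0) = 0;  2·(-3)·(3)·∫cos(3x)·sin(2x) dx = -18·(-4/5) = 72/5;  2·(-2)·(3)·∫sin(5x)·sin(2x) dx = -12·(0) = 0.
  So ∫_0^π u² dx = 9*π/2 + 2*π + 9*π/2 + 0 + 72/5 + 0 = 72/5 + 11*π.
  (u')² squared terms: (-10)²·∫cos(5x)² dx = 100·π/2 = 50*π;  (6)²·∫cos(2x)² dx = 36·π/2 = 18*π;  (9)²·∫sin(3x)² dx = 81·π/2 = 81*π/2.
  (u')² cross terms: 2·(-10)·(6)·∫cos(5x)·cos(2x) dx = -120·(0) = 0;  2·(-10)·(9)·∫cos(5x)·sin(3x) dx = -180·(0) = 0;  2·(6)·(9)·∫cos(2x)·sin(3x) dx = 108·(6/5) = 648/5.
  So ∫_0^π (u')² dx = 50*π + 18*π + 81*π/2 + 0 + 0 + 648/5 = 648/5 + 217*π/2.
||u||_{H^1}^2 = (72/5 + 11*π) + (648/5 + 217*π/2) = 144 + 239*π/2.


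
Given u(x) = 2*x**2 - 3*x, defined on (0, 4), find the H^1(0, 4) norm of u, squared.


||u||_{H^1}^2 = 6428/15

The H^1 norm (squared) on an interval (0, L) is
  ||u||_{H^1}^2 = ∫_0^L u(x)^2 dx + ∫_0^L u'(x)^2 dx.
Compute u'(x) = 4*x - 3.
Then u(x)^2 = 4*x**4 - 12*x**3 + 9*x**2 and u'(x)^2 = 16*x**2 - 24*x + 9.
Integrate each monomial from 0 to 4 using ∫_0^4 c·x^n dx = c·4^(n+1)/(n+1):
  ∫_0^4 u(x)^2 dx = ∫_0^4 (4*x^4 - 12*x^3 + 9*x^2) dx. Term by term:
    ∫_0^4 4*x^4 dx = 4096/5;  ∫_0^4 -12*x^3 dx = -768;  ∫_0^4 9*x^2 dx = 192.
  Sum: 4096/5 − 768 + 192 = 1216/5.
  ∫_0^4 u'(x)^2 dx = ∫_0^4 (16*x^2 - 24*x + 9) dx. Term by term:
    ∫_0^4 16*x^2 dx = 1024/3;  ∫_0^4 -24*x dx = -192;  ∫_0^4 9 dx = 36.
  Sum: 1024/3 − 192 + 36 = 556/3.
Adding: ||u||_{H^1}^2 = 1216/5 + 556/3 = 6428/15.


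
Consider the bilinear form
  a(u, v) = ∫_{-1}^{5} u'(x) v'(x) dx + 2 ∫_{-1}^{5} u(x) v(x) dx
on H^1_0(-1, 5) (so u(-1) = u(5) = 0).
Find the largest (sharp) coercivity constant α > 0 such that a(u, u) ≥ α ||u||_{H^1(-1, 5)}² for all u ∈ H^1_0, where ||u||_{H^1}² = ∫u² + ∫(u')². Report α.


α = 1

Coercivity of a(·,·) on H^1_0(-1, 5) means a(u, u) ≥ α ||u||_{H^1}² for every u ∈ H^1_0.
The interval has length L = 6, and Poincaré/coercivity depend only on L. Here a(u, u) = ∫(u')² + (2)·∫u².
Here c = 2 ≥ 1, so a(u,u) = ∫(u')² + c∫u² ≥ ∫(u')² + ∫u² = ||u||_{H^1}², i.e. α = 1 works. No larger α is possible: a(u,u) ≥ α||u||_{H^1}² means (1−α)∫(u')² ≥ (α−c)∫u², and for the modes u_n = sin(nπ(x−x₀)/L) (x₀ the left endpoint) one has ∫u_n²/∫(u_n')² = (L/(nπ))² → 0, so a(u_n,u_n)/||u_n||_{H^1}² → 1. Hence the optimal constant is α = 1.
Therefore α = 1.


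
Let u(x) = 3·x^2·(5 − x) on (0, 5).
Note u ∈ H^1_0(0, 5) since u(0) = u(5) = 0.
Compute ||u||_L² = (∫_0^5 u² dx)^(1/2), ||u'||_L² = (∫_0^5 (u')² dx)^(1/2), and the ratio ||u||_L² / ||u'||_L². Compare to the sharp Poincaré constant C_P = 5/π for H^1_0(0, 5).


||u||_L² / ||u'||_L² = 5*sqrt(14)/14 < C_P = 5/π.

u(x) = 3·x^2·(5 − x), so u'(x) = 3*x*(10 - 3*x).
u(x) = 3·x^2·(5 − x) vanishes at x = 0 and x = 5, so u ∈ H^1_0(0, 5). Differentiate via the product rule and integrate the resulting polynomials term by term.
  ∫_0^5 u² dx = ∫_0^5 (9*x^6 - 90*x^5 + 225*x^4) dx. Term by term:
    ∫_0^5 9*x^6 dx = 703125/7;  ∫_0^5 -90*x^5 dx = -234375;  ∫_0^5 225*x^4 dx = 140625.
  Sum: 703125/7 − 234375 + 140625 = 46875/7.
  ∫_0^5 (u')² dx = ∫_0^5 (81*x^4 - 540*x^3 + 900*x^2) dx. Term by term:
    ∫_0^5 81*x^4 dx = 50625;  ∫_0^5 -540*x^3 dx = -84375;  ∫_0^5 900*x^2 dx = 37500.
  Sum: 50625 − 84375 + 37500 = 3750.
∫_0^5 u² dx = 46875/7, so ||u||_L² = 125*sqrt(21)/7.
∫_0^5 (u')² dx = 3750, so ||u'||_L² = 25*sqrt(6).
Ratio ||u||_L² / ||u'||_L² = 5*sqrt(14)/14.
Sharp Poincaré constant on H^1_0(0, 5) is C_P = L/π = 5/π, achieved by sin(π/5·x).
A polynomial bump cannot attain the sharp Poincaré constant (only the first sine eigenfunction does), so the ratio is strictly less than C_P, consistent with ||u||_L² ≤ C_P ||u'||_L².


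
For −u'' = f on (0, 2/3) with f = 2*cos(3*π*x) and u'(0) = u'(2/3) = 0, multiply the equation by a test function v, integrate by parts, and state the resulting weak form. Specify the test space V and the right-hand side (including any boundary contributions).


V = H^1(0, 2/3) (no boundary constraint on v; u is determined up to an additive constant); weak form: ∫_0^2/3 u'v' dx = ∫_0^2/3 (2*cos(3*π*x)) v dx for all v ∈ V.

Multiply both sides by a test function v and integrate from 0 to 2/3:
  ∫_0^2/3 −u''(x) v(x) dx = ∫_0^2/3 f(x) v(x) dx.
Integrate the LHS by parts once:
  ∫_0^2/3 −u'' v dx = −[u'(x) v(x)]_0^2/3 + ∫_0^2/3 u'(x) v'(x) dx.
Thus ∫_0^2/3 u'(x) v'(x) dx = ∫_0^2/3 f(x) v(x) dx + [u'(x) v(x)]_0^2/3.
Choose V so that boundary terms are either known or forced to vanish.
u has homogeneous Neumann: u'(0) = u'(2/3) = 0. So [u' v]_0^2/3 = 0·v(2/3) − 0·v(0) = 0 for any v; take V = H^1(0, 2/3).
Weak formulation: find u (satisfying any essential BC) such that ∫_0^2/3 u'(x) v'(x) dx = ∫_0^2/3 f v dx for all v ∈ V (homogeneous Neumann, so boundary terms vanish).
Substituting f(x) = 2*cos(3*π*x), the right-hand side is ∫_0^2/3 (2*cos(3*π*x)) v dx.
Compatibility check (pure Neumann): taking v ≡ 1 ∈ V gives 0 = ∫_0^2/3 f dx + (0) − (0), i.e. ∫_0^2/3 f dx must equal u'(0) − u'(2/3) = 0. Indeed ∫_0^2/3 (2*cos(3*π*x)) dx = 0, so the data are compatible. The solution is then unique only up to an additive constant (fix it e.g. by requiring ∫_0^2/3 u dx = 0).


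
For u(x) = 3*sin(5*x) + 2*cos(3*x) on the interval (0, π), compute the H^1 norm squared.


||u||_{H^1(0,π)}^2 = 137*π

u'(x) = -6*sin(3*x) + 15*cos(5*x).
Expand u² and (u')² and integrate term by term on (0, π), using: for integers n ≥ 1, ∫_0^π sin²(nx) dx = ∫_0^π cos²(nx) dx = π/2; for n ≠ n', ∫_0^π sin(nx)sin(n'x) dx = ∫_0^π cos(nx)cos(n'x) dx = 0; and by product-to-sum, ∫_0^π sin(nx)cos(n'x) dx = ½∫_0^π [sin((n+n')x) + sin((n−n')x)] dx, which is 0 when n+n' is even and 2n/(n²−n'²) when n+n' is odd (it need not vanish on (0, π)).
  u² squared terms: (2)²·∫cos(3x)² dx = 4·π/2 = 2*π;  (3)²·∫sin(5x)² dx = 9·π/2 = 9*π/2.
  u² cross terms: 2·(2)·(3)·∫cos(3x)·sin(5x) dx = 12·(0) = 0.
  So ∫_0^π u² dx = 2*π + 9*π/2 + 0 = 13*π/2.
  (u')² squared terms: (-6)²·∫sin(3x)² dx = 36·π/2 = 18*π;  (15)²·∫cos(5x)² dx = 225·π/2 = 225*π/2.
  (u')² cross terms: 2·(-6)·(15)·∫sin(3x)·cos(5x) dx = -180·(0) = 0.
  So ∫_0^π (u')² dx = 18*π + 225*π/2 + 0 = 261*π/2.
||u||_{H^1}^2 = (13*π/2) + (261*π/2) = 137*π.


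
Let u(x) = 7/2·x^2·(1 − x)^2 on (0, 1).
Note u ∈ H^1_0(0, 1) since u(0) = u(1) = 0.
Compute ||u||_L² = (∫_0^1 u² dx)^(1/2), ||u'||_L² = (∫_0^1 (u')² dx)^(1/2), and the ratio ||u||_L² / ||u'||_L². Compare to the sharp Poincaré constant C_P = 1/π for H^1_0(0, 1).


||u||_L² / ||u'||_L² = sqrt(3)/6 < C_P = 1/π.

u(x) = 7/2·x^2·(1 − x)^2, so u'(x) = 7*x*(x - 1)*(2*x - 1).
u(x) = 7/2·x^2·(1 − x)^2 vanishes at x = 0 and x = 1, so u ∈ H^1_0(0, 1). Differentiate via the product rule and integrate the resulting polynomials term by term.
  ∫_0^1 u² dx = ∫_0^1 (49*x^8/4 - 49*x^7 + 147*x^6/2 - 49*x^5 + 49*x^4/4) dx. Term by term:
    ∫_0^1 49*x^8/4 dx = 49/36;  ∫_0^1 -49*x^7 dx = -49/8;  ∫_0^1 147*x^6/2 dx = 21/2;
    ∫_0^1 -49*x^5 dx = -49/6;  ∫_0^1 49*x^4/4 dx = 49/20.
  Sum: 49/36 − 49/8 + 21/2 − 49/6 + 49/20 = 7/360.
  ∫_0^1 (u')² dx = ∫_0^1 (196*x^6 - 588*x^5 + 637*x^4 - 294*x^3 + 49*x^2) dx. Term by term:
    ∫_0^1 196*x^6 dx = 28;  ∫_0^1 -588*x^5 dx = -98;  ∫_0^1 637*x^4 dx = 637/5;
    ∫_0^1 -294*x^3 dx = -147/2;  ∫_0^1 49*x^2 dx = 49/3.
  Sum: 28 − 98 + 637/5 − 147/2 + 49/3 = 7/30.
∫_0^1 u² dx = 7/360, so ||u||_L² = sqrt(70)/60.
∫_0^1 (u')² dx = 7/30, so ||u'||_L² = sqrt(210)/30.
Ratio ||u||_L² / ||u'||_L² = sqrt(3)/6.
Sharp Poincaré constant on H^1_0(0, 1) is C_P = L/π = 1/π, achieved by sin(π·x).
A polynomial bump cannot attain the sharp Poincaré constant (only the first sine eigenfunction does), so the ratio is strictly less than C_P, consistent with ||u||_L² ≤ C_P ||u'||_L².


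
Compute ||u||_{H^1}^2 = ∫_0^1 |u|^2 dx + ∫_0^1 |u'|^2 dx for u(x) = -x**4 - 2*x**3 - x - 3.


||u||_{H^1}^2 = 27301/630

The H^1 norm (squared) on an interval (0, L) is
  ||u||_{H^1}^2 = ∫_0^L u(x)^2 dx + ∫_0^L u'(x)^2 dx.
Compute u'(x) = -4*x**3 - 6*x**2 - 1.
Then u(x)^2 = x**8 + 4*x**7 + 4*x**6 + 2*x**5 + 10*x**4 + 12*x**3 + x**2 + 6*x + 9 and u'(x)^2 = 16*x**6 + 48*x**5 + 36*x**4 + 8*x**3 + 12*x**2 + 1.
Integrate each monomial from 0 to 1 using ∫_0^1 c·x^n dx = c·1^(n+1)/(n+1):
  ∫_0^1 u(x)^2 dx = ∫_0^1 (x^8 + 4*x^7 + 4*x^6 + 2*x^5 + 10*x^4 + 12*x^3 + x^2 + 6*x + 9) dx. Term by term:
    ∫_0^1 x^8 dx = 1/9;  ∫_0^1 4*x^7 dx = 1/2;  ∫_0^1 4*x^6 dx = 4/7;
    ∫_0^1 2*x^5 dx = 1/3;  ∫_0^1 10*x^4 dx = 2;  ∫_0^1 12*x^3 dx = 3;
    ∫_0^1 x^2 dx = 1/3;  ∫_0^1 6*x dx = 3;  ∫_0^1 9 dx = 9.
  Sum: 1/9 + 1/2 + 4/7 + 1/3 + 2 + 3 + 1/3 + 3 + 9 = 2375/126.
  ∫_0^1 u'(x)^2 dx = ∫_0^1 (16*x^6 + 48*x^5 + 36*x^4 + 8*x^3 + 12*x^2 + 1) dx. Term by term:
    ∫_0^1 16*x^6 dx = 16/7;  ∫_0^1 48*x^5 dx = 8;  ∫_0^1 36*x^4 dx = 36/5;
    ∫_0^1 8*x^3 dx = 2;  ∫_0^1 12*x^2 dx = 4;  ∫_0^1 1 dx = 1.
  Sum: 16/7 + 8 + 36/5 + 2 + 4 + 1 = 857/35.
Adding: ||u||_{H^1}^2 = 2375/126 + 857/35 = 27301/630.


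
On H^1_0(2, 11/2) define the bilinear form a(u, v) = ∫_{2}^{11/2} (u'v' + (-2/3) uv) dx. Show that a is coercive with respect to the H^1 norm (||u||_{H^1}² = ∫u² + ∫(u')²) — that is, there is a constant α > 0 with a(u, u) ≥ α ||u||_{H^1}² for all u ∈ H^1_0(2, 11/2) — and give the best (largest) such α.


α = 2*(-49 + 6*π^2)/(3*(4*π^2 + 49))

Coercivity of a(·,·) on H^1_0(2, 11/2) means a(u, u) ≥ α ||u||_{H^1}² for every u ∈ H^1_0.
The interval has length L = 7/2, and Poincaré/coercivity depend only on L. Here a(u, u) = ∫(u')² + (-2/3)·∫u².
Here c = -2/3 < 0 with |c| < (π/L)² = 4*π^2/49, so coercivity still holds. The condition a(u,u) ≥ α||u||_{H^1}² reads (1−α)∫(u')² ≥ (α−c)∫u². Any admissible α is ≤ 1 (rapidly oscillating u have ∫u²/∫(u')² → 0), and α = 1 would force 0 ≥ (1−c)∫u², impossible since c < 1; so 1−α > 0. By the sharp Poincaré inequality on H^1_0 of an interval of length L, ∫(u')² ≥ (π/L)²∫u² with equality for the first sine mode sin(π(x−x₀)/L) (x₀ the left endpoint), so the inequality holds for all u iff (1−α)(π/L)² ≥ α − c, i.e. α ≤ ((π/L)² + c)/((π/L)² + 1) = (1 + c(L/π)²)/(1 + (L/π)²). (Direct route, valid since c ≤ 0: Poincaré gives c∫u² ≥ c(L/π)²∫(u')², so a(u,u) ≥ (1 + c(L/π)²)∫(u')², while ||u||_{H^1}² ≤ (1 + (L/π)²)∫(u')²; dividing yields the same α.) With (π/L)² = 4*π^2/49 and c = -2/3, the largest admissible constant is α = ((π/L)² + c)/((π/L)² + 1).
Simplifying, α = 2*(-49 + 6*π^2)/(3*(4*π^2 + 49)).


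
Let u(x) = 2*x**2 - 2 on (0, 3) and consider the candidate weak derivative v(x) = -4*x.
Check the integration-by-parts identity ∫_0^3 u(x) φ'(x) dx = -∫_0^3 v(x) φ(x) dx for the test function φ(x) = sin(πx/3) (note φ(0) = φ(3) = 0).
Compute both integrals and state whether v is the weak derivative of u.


LHS = -36/π, RHS = 36/π. No, v is not the weak derivative of u.

u(x) = 2*x**2 - 2, classical derivative u'(x) = 4*x.
φ(x) = sin(πx/3), so φ'(x) = π*cos(π*x/3)/3.
Note φ(0) = φ(3) = 0, so the boundary term u·φ vanishes.
LHS = ∫_0^3 u(x) φ'(x) dx = ∫_0^3 (2*π*x^2*cos(π*x/3)/3 - 2*π*cos(π*x/3)/3) dx. Term by term:
  ∫_0^3 -2*π*cos(π*x/3)/3 dx = 0;  ∫_0^3 2*π*x^2*cos(π*x/3)/3 dx = -36/π.
Sum: 0 − 36/π = -36/π.
So LHS = -36/π.
∫_0^3 v(x) φ(x) dx = ∫_0^3 (-4*x*sin(π*x/3)) dx. Term by term:
  ∫_0^3 -4*x*sin(π*x/3) dx = -36/π.
So RHS = -∫_0^3 v(x) φ(x) dx = 36/π.
LHS − RHS = -72/π ≠ 0, so the identity fails.
(For a valid weak derivative the identity must hold for EVERY test function, in particular this one. The failure shows v is NOT the weak derivative of u.)
Correct weak derivative would be u'(x) = 4*x.


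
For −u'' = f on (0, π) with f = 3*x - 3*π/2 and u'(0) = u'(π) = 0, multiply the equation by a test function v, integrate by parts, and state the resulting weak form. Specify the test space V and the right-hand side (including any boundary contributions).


V = H^1(0, π) (no boundary constraint on v; u is determined up to an additive constant); weak form: ∫_0^π u'v' dx = ∫_0^π (3*x - 3*π/2) v dx for all v ∈ V.

Multiply both sides by a test function v and integrate from 0 to π:
  ∫_0^π −u''(x) v(x) dx = ∫_0^π f(x) v(x) dx.
Integrate the LHS by parts once:
  ∫_0^π −u'' v dx = −[u'(x) v(x)]_0^π + ∫_0^π u'(x) v'(x) dx.
Thus ∫_0^π u'(x) v'(x) dx = ∫_0^π f(x) v(x) dx + [u'(x) v(x)]_0^π.
Choose V so that boundary terms are either known or forced to vanish.
u has homogeneous Neumann: u'(0) = u'(π) = 0. So [u' v]_0^π = 0·v(π) − 0·v(0) = 0 for any v; take V = H^1(0, π).
Weak formulation: find u (satisfying any essential BC) such that ∫_0^π u'(x) v'(x) dx = ∫_0^π f v dx for all v ∈ V (homogeneous Neumann, so boundary terms vanish).
Substituting f(x) = 3*x - 3*π/2, the right-hand side is ∫_0^π (3*x - 3*π/2) v dx.
Compatibility check (pure Neumann): taking v ≡ 1 ∈ V gives 0 = ∫_0^π f dx + (0) − (0), i.e. ∫_0^π f dx must equal u'(0) − u'(π) = 0. Indeed ∫_0^π (3*x - 3*π/2) dx = 0, so the data are compatible. The solution is then unique only up to an additive constant (fix it e.g. by requiring ∫_0^π u dx = 0).


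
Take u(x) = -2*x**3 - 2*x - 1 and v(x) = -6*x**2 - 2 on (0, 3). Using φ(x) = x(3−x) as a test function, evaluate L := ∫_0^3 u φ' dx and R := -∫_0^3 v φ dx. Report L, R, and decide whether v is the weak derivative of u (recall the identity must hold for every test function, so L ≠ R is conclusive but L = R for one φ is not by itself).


LHS = 819/10, RHS = 819/10. Yes, v = u' weakly.

u(x) = -2*x**3 - 2*x - 1, classical derivative u'(x) = -6*x**2 - 2.
φ(x) = x(3−x), so φ'(x) = 3 - 2*x.
Note φ(0) = φ(3) = 0, so the boundary term u·φ vanishes.
LHS = ∫_0^3 u(x) φ'(x) dx = ∫_0^3 (4*x^4 - 6*x^3 + 4*x^2 - 4*x - 3) dx. Term by term:
  ∫_0^3 4*x^4 dx = 972/5;  ∫_0^3 -6*x^3 dx = -243/2;  ∫_0^3 4*x^2 dx = 36;
  ∫_0^3 -4*x dx = -18;  ∫_0^3 -3 dx = -9.
Sum: 972/5 − 243/2 + 36 − 18 − 9 = 819/10.
So LHS = 819/10.
∫_0^3 v(x) φ(x) dx = ∫_0^3 (6*x^4 - 18*x^3 + 2*x^2 - 6*x) dx. Term by term:
  ∫_0^3 6*x^4 dx = 1458/5;  ∫_0^3 -18*x^3 dx = -729/2;  ∫_0^3 2*x^2 dx = 18;
  ∫_0^3 -6*x dx = -27.
Sum: 1458/5 − 729/2 + 18 − 27 = -819/10.
So RHS = -∫_0^3 v(x) φ(x) dx = 819/10.
LHS = RHS, so the identity holds for this test φ.
Moreover u is smooth here and v(x) = u'(x) = -6*x**2 - 2 pointwise, so the identity holds for every test function. Hence v is the weak derivative of u.


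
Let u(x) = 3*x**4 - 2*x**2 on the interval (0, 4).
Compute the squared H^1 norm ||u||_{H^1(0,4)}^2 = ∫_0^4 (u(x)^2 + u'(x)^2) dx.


||u||_{H^1}^2 = 58022912/105

The H^1 norm (squared) on an interval (0, L) is
  ||u||_{H^1}^2 = ∫_0^L u(x)^2 dx + ∫_0^L u'(x)^2 dx.
Compute u'(x) = 12*x**3 - 4*x.
Then u(x)^2 = 9*x**8 - 12*x**6 + 4*x**4 and u'(x)^2 = 144*x**6 - 96*x**4 + 16*x**2.
Integrate each monomial from 0 to 4 using ∫_0^4 c·x^n dx = c·4^(n+1)/(n+1):
  ∫_0^4 u(x)^2 dx = ∫_0^4 (9*x^8 - 12*x^6 + 4*x^4) dx. Term by term:
    ∫_0^4 9*x^8 dx = 262144;  ∫_0^4 -12*x^6 dx = -196608/7;  ∫_0^4 4*x^4 dx = 4096/5.
  Sum: 262144 − 196608/7 + 4096/5 = 8220672/35.
  ∫_0^4 u'(x)^2 dx = ∫_0^4 (144*x^6 - 96*x^4 + 16*x^2) dx. Term by term:
    ∫_0^4 144*x^6 dx = 2359296/7;  ∫_0^4 -96*x^4 dx = -98304/5;  ∫_0^4 16*x^2 dx = 1024/3.
  Sum: 2359296/7 − 98304/5 + 1024/3 = 33360896/105.
Adding: ||u||_{H^1}^2 = 8220672/35 + 33360896/105 = 58022912/105.


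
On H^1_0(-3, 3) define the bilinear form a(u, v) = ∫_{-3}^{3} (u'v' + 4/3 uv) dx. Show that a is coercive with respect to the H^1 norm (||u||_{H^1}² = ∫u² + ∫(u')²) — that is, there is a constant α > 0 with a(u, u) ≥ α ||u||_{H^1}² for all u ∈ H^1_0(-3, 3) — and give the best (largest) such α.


α = 1

Coercivity of a(·,·) on H^1_0(-3, 3) means a(u, u) ≥ α ||u||_{H^1}² for every u ∈ H^1_0.
The interval has length L = 6, and Poincaré/coercivity depend only on L. Here a(u, u) = ∫(u')² + (4/3)·∫u².
Here c = 4/3 ≥ 1, so a(u,u) = ∫(u')² + c∫u² ≥ ∫(u')² + ∫u² = ||u||_{H^1}², i.e. α = 1 works. No larger α is possible: a(u,u) ≥ α||u||_{H^1}² means (1−α)∫(u')² ≥ (α−c)∫u², and for the modes u_n = sin(nπ(x−x₀)/L) (x₀ the left endpoint) one has ∫u_n²/∫(u_n')² = (L/(nπ))² → 0, so a(u_n,u_n)/||u_n||_{H^1}² → 1. Hence the optimal constant is α = 1.
Therefore α = 1.


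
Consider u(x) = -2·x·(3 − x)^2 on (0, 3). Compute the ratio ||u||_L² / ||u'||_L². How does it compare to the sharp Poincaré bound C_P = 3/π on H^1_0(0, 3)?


||u||_L² / ||u'||_L² = 3*sqrt(14)/14 < C_P = 3/π.

u(x) = -2·x·(3 − x)^2, so u'(x) = 6*(1 - x)*(x - 3).
u(x) = -2·x·(3 − x)^2 vanishes at x = 0 and x = 3, so u ∈ H^1_0(0, 3). Differentiate via the product rule and integrate the resulting polynomials term by term.
  ∫_0^3 u² dx = ∫_0^3 (4*x^6 - 48*x^5 + 216*x^4 - 432*x^3 + 324*x^2) dx. Term by term:
    ∫_0^3 4*x^6 dx = 8748/7;  ∫_0^3 -48*x^5 dx = -5832;  ∫_0^3 216*x^4 dx = 52488/5;
    ∫_0^3 -432*x^3 dx = -8748;  ∫_0^3 324*x^2 dx = 2916.
  Sum: 8748/7 − 5832 + 52488/5 − 8748 + 2916 = 2916/35.
  ∫_0^3 (u')² dx = ∫_0^3 (36*x^4 - 288*x^3 + 792*x^2 - 864*x + 324) dx. Term by term:
    ∫_0^3 36*x^4 dx = 8748/5;  ∫_0^3 -288*x^3 dx = -5832;  ∫_0^3 792*x^2 dx = 7128;
    ∫_0^3 -864*x dx = -3888;  ∫_0^3 324 dx = 972.
  Sum: 8748/5 − 5832 + 7128 − 3888 + 972 = 648/5.
∫_0^3 u² dx = 2916/35, so ||u||_L² = 54*sqrt(35)/35.
∫_0^3 (u')² dx = 648/5, so ||u'||_L² = 18*sqrt(10)/5.
Ratio ||u||_L² / ||u'||_L² = 3*sqrt(14)/14.
Sharp Poincaré constant on H^1_0(0, 3) is C_P = L/π = 3/π, achieved by sin(π/3·x).
A polynomial bump cannot attain the sharp Poincaré constant (only the first sine eigenfunction does), so the ratio is strictly less than C_P, consistent with ||u||_L² ≤ C_P ||u'||_L².


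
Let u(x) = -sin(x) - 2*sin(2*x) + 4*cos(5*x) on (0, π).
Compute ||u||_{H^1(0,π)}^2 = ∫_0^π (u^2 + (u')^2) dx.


||u||_{H^1(0,π)}^2 = 1664/21 + 219*π

u'(x) = -20*sin(5*x) - cos(x) - 4*cos(2*x).
Expand u² and (u')² and integrate term by term on (0, π), using: for integers n ≥ 1, ∫_0^π sin²(nx) dx = ∫_0^π cos²(nx) dx = π/2; for n ≠ n', ∫_0^π sin(nx)sin(n'x) dx = ∫_0^π cos(nx)cos(n'x) dx = 0; and by product-to-sum, ∫_0^π sin(nx)cos(n'x) dx = ½∫_0^π [sin((n+n')x) + sin((n−n')x)] dx, which is 0 when n+n' is even and 2n/(n²−n'²) when n+n' is odd (it need not vanish on (0, π)).
  u² squared terms: (-1)²·∫sin(x)² dx = 1·π/2 = π/2;  (-2)²·∫sin(2x)² dx = 4·π/2 = 2*π;  (4)²·∫cos(5x)² dx = 16·π/2 = 8*π.
  u² cross terms: 2·(-1)·(-2)·∫sin(x)·sin(2x) dx = 4·(0) = 0;  2·(-1)·(4)·∫sin(x)·cos(5x) dx = -8·(0) = 0;  2·(-2)·(4)·∫sin(2x)·cos(5x) dx = -16·(-4/21) = 64/21.
  So ∫_0^π u² dx = π/2 + 2*π + 8*π + 0 + 0 + 64/21 = 64/21 + 21*π/2.
  (u')² squared terms: (-1)²·∫cos(x)² dx = 1·π/2 = π/2;  (-20)²·∫sin(5x)² dx = 400·π/2 = 200*π;  (-4)²·∫cos(2x)² dx = 16·π/2 = 8*π.
  (u')² cross terms: 2·(-1)·(-20)·∫cos(x)·sin(5x) dx = 40·(0) = 0;  2·(-1)·(-4)·∫cos(x)·cos(2x) dx = 8·(0) = 0;  2·(-20)·(-4)·∫sin(5x)·cos(2x) dx = 160·(10/21) = 1600/21.
  So ∫_0^π (u')² dx = π/2 + 200*π + 8*π + 0 + 0 + 1600/21 = 1600/21 + 417*π/2.
||u||_{H^1}^2 = (64/21 + 21*π/2) + (1600/21 + 417*π/2) = 1664/21 + 219*π.


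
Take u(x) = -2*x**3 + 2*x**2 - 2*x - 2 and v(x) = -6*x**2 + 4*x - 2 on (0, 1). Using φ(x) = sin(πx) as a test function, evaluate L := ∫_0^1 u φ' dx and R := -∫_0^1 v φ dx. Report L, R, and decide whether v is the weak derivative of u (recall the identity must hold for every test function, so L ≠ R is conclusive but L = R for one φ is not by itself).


LHS = -24/π^3 + 6/π, RHS = -24/π^3 + 6/π. Yes, v = u' weakly.

u(x) = -2*x**3 + 2*x**2 - 2*x - 2, classical derivative u'(x) = -6*x**2 + 4*x - 2.
φ(x) = sin(πx), so φ'(x) = π*cos(π*x).
Note φ(0) = φ(1) = 0, so the boundary term u·φ vanishes.
LHS = ∫_0^1 u(x) φ'(x) dx = ∫_0^1 (-2*π*x^3*cos(π*x) + 2*π*x^2*cos(π*x) - 2*π*x*cos(π*x) - 2*π*cos(π*x)) dx. Term by term:
  ∫_0^1 -2*π*cos(π*x) dx = 0;  ∫_0^1 -2*π*x*cos(π*x) dx = 4/π;  ∫_0^1 -2*π*x^3*cos(π*x) dx = -24/π^3 + 6/π;
  ∫_0^1 2*π*x^2*cos(π*x) dx = -4/π.
Sum: 0 + 4/π + -24/π^3 + 6/π − 4/π = -24/π^3 + 6/π.
So LHS = -24/π^3 + 6/π.
∫_0^1 v(x) φ(x) dx = ∫_0^1 (-6*x^2*sin(π*x) + 4*x*sin(π*x) - 2*sin(π*x)) dx. Term by term:
  ∫_0^1 -2*sin(π*x) dx = -4/π;  ∫_0^1 -6*x^2*sin(π*x) dx = -6/π + 24/π^3;  ∫_0^1 4*x*sin(π*x) dx = 4/π.
Sum: -4/π + -6/π + 24/π^3 + 4/π = -6/π + 24/π^3.
So RHS = -∫_0^1 v(x) φ(x) dx = -24/π^3 + 6/π.
LHS = RHS, so the identity holds for this test φ.
Moreover u is smooth here and v(x) = u'(x) = -6*x**2 + 4*x - 2 pointwise, so the identity holds for every test function. Hence v is the weak derivative of u.


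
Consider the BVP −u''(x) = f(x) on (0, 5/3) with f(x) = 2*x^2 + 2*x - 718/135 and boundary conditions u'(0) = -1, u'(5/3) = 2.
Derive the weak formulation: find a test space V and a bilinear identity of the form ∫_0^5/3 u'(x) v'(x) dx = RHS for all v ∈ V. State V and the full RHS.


V = H^1(0, 5/3) (v unrestricted at boundary; u is determined up to an additive constant); weak form: ∫_0^5/3 u'v' dx = ∫_0^5/3 (2*x^2 + 2*x - 718/135) v dx + 2·v(5/3) + v(0) for all v ∈ V.

Multiply both sides by a test function v and integrate from 0 to 5/3:
  ∫_0^5/3 −u''(x) v(x) dx = ∫_0^5/3 f(x) v(x) dx.
Integrate the LHS by parts once:
  ∫_0^5/3 −u'' v dx = −[u'(x) v(x)]_0^5/3 + ∫_0^5/3 u'(x) v'(x) dx.
Thus ∫_0^5/3 u'(x) v'(x) dx = ∫_0^5/3 f(x) v(x) dx + [u'(x) v(x)]_0^5/3.
Choose V so that boundary terms are either known or forced to vanish.
u has inhomogeneous Neumann u'(0) = -1, u'(5/3) = 2. [u' v]_0^5/3 = (2)·v(5/3) − (-1)·v(0) = 2·v(5/3) + v(0). Take V = H^1(0, 5/3); boundary term becomes part of RHS.
Weak formulation: find u (satisfying any essential BC) such that ∫_0^5/3 u'(x) v'(x) dx = ∫_0^5/3 f v dx + 2·v(5/3) + v(0) for all v ∈ V (Neumann data are natural BCs: they enter the RHS as boundary terms).
Substituting f(x) = 2*x^2 + 2*x - 718/135, the right-hand side is ∫_0^5/3 (2*x^2 + 2*x - 718/135) v dx + 2·v(5/3) + v(0).
Compatibility check (pure Neumann): taking v ≡ 1 ∈ V gives 0 = ∫_0^5/3 f dx + (2) − (-1), i.e. ∫_0^5/3 f dx must equal u'(0) − u'(5/3) = -3. Indeed ∫_0^5/3 (2*x^2 + 2*x - 718/135) dx = -3, so the data are compatible. The solution is then unique only up to an additive constant (fix it e.g. by requiring ∫_0^5/3 u dx = 0).


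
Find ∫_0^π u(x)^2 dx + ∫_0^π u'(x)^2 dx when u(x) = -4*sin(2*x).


||u||_{H^1(0,π)}^2 = 40*π

u'(x) = -8*cos(2*x).
Expand u² and (u')² and integrate term by term on (0, π), using: for integers n ≥ 1, ∫_0^π sin²(nx) dx = ∫_0^π cos²(nx) dx = π/2; for n ≠ n', ∫_0^π sin(nx)sin(n'x) dx = ∫_0^π cos(nx)cos(n'x) dx = 0; and by product-to-sum, ∫_0^π sin(nx)cos(n'x) dx = ½∫_0^π [sin((n+n')x) + sin((n−n')x)] dx, which is 0 when n+n' is even and 2n/(n²−n'²) when n+n' is odd (it need not vanish on (0, π)).
  u² squared terms: (-4)²·∫sin(2x)² dx = 16·π/2 = 8*π.
  So ∫_0^π u² dx = 8*π.
  (u')² squared terms: (-8)²·∫cos(2x)² dx = 64·π/2 = 32*π.
  So ∫_0^π (u')² dx = 32*π.
||u||_{H^1}^2 = (8*π) + (32*π) = 40*π.


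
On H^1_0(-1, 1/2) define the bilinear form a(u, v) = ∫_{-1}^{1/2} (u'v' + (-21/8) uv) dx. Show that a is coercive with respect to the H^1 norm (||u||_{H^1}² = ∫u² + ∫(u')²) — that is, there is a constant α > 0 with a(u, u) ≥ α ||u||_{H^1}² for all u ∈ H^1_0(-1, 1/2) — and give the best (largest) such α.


α = (-189 + 32*π^2)/(8*(9 + 4*π^2))

Coercivity of a(·,·) on H^1_0(-1, 1/2) means a(u, u) ≥ α ||u||_{H^1}² for every u ∈ H^1_0.
The interval has length L = 3/2, and Poincaré/coercivity depend only on L. Here a(u, u) = ∫(u')² + (-21/8)·∫u².
Here c = -21/8 < 0 with |c| < (π/L)² = 4*π^2/9, so coercivity still holds. The condition a(u,u) ≥ α||u||_{H^1}² reads (1−α)∫(u')² ≥ (α−c)∫u². Any admissible α is ≤ 1 (rapidly oscillating u have ∫u²/∫(u')² → 0), and α = 1 would force 0 ≥ (1−c)∫u², impossible since c < 1; so 1−α > 0. By the sharp Poincaré inequality on H^1_0 of an interval of length L, ∫(u')² ≥ (π/L)²∫u² with equality for the first sine mode sin(π(x−x₀)/L) (x₀ the left endpoint), so the inequality holds for all u iff (1−α)(π/L)² ≥ α − c, i.e. α ≤ ((π/L)² + c)/((π/L)² + 1) = (1 + c(L/π)²)/(1 + (L/π)²). (Direct route, valid since c ≤ 0: Poincaré gives c∫u² ≥ c(L/π)²∫(u')², so a(u,u) ≥ (1 + c(L/π)²)∫(u')², while ||u||_{H^1}² ≤ (1 + (L/π)²)∫(u')²; dividing yields the same α.) With (π/L)² = 4*π^2/9 and c = -21/8, the largest admissible constant is α = ((π/L)² + c)/((π/L)² + 1).
Simplifying, α = (-189 + 32*π^2)/(8*(9 + 4*π^2)).


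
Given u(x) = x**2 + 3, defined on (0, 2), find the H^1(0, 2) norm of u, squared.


||u||_{H^1}^2 = 766/15

The H^1 norm (squared) on an interval (0, L) is
  ||u||_{H^1}^2 = ∫_0^L u(x)^2 dx + ∫_0^L u'(x)^2 dx.
Compute u'(x) = 2*x.
Then u(x)^2 = x**4 + 6*x**2 + 9 and u'(x)^2 = 4*x**2.
Integrate each monomial from 0 to 2 using ∫_0^2 c·x^n dx = c·2^(n+1)/(n+1):
  ∫_0^2 u(x)^2 dx = ∫_0^2 (x^4 + 6*x^2 + 9) dx. Term by term:
    ∫_0^2 x^4 dx = 32/5;  ∫_0^2 6*x^2 dx = 16;  ∫_0^2 9 dx = 18.
  Sum: 32/5 + 16 + 18 = 202/5.
  ∫_0^2 u'(x)^2 dx = ∫_0^2 (4*x^2) dx. Term by term:
    ∫_0^2 4*x^2 dx = 32/3.
Adding: ||u||_{H^1}^2 = 202/5 + 32/3 = 766/15.


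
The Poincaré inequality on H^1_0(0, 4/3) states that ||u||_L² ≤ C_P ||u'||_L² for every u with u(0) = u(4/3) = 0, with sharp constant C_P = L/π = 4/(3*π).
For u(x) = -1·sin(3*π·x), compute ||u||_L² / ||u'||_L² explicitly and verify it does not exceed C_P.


||u||_L² / ||u'||_L² = 1/(3*π) < C_P = 4/(3*π).

u(x) = -1·sin(3*π·x), so u'(x) = -3*π*cos(3*π*x).
Writing u(x) = A·sin(kπx/L) with A = -1 and k = 4, use ∫_0^L sin²(kπx/L) dx = L/2 and ∫_0^L cos²(kπx/L) dx = L/2.
u² = 1·sin²(3*π·x) and (u')² = 9*π^2·cos²(3*π·x), and each of sin², cos² integrates to L/2 = 2/3 over (0, 4/3).
∫_0^4/3 u² dx = 2/3, so ||u||_L² = sqrt(6)/3.
∫_0^4/3 (u')² dx = 6*π^2, so ||u'||_L² = sqrt(6)*π.
Ratio ||u||_L² / ||u'||_L² = 1/(3*π).
Sharp Poincaré constant on H^1_0(0, 4/3) is C_P = L/π = 4/(3*π), achieved by sin(3*π/4·x).
This is the k = 4 harmonic; the ratio L/(kπ) is strictly less than C_P = L/π, consistent with the sharp inequality ||u||_L² ≤ C_P ||u'||_L².


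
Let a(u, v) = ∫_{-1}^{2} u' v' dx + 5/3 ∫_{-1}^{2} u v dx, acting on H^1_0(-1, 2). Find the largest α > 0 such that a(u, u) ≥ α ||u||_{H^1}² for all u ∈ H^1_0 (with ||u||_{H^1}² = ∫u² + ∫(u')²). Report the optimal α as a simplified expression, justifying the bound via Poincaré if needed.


α = 1

Coercivity of a(·,·) on H^1_0(-1, 2) means a(u, u) ≥ α ||u||_{H^1}² for every u ∈ H^1_0.
The interval has length L = 3, and Poincaré/coercivity depend only on L. Here a(u, u) = ∫(u')² + (5/3)·∫u².
Here c = 5/3 ≥ 1, so a(u,u) = ∫(u')² + c∫u² ≥ ∫(u')² + ∫u² = ||u||_{H^1}², i.e. α = 1 works. No larger α is possible: a(u,u) ≥ α||u||_{H^1}² means (1−α)∫(u')² ≥ (α−c)∫u², and for the modes u_n = sin(nπ(x−x₀)/L) (x₀ the left endpoint) one has ∫u_n²/∫(u_n')² = (L/(nπ))² → 0, so a(u_n,u_n)/||u_n||_{H^1}² → 1. Hence the optimal constant is α = 1.
Therefore α = 1.


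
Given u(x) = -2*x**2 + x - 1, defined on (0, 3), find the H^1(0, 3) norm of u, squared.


||u||_{H^1}^2 = 1317/5

The H^1 norm (squared) on an interval (0, L) is
  ||u||_{H^1}^2 = ∫_0^L u(x)^2 dx + ∫_0^L u'(x)^2 dx.
Compute u'(x) = 1 - 4*x.
Then u(x)^2 = 4*x**4 - 4*x**3 + 5*x**2 - 2*x + 1 and u'(x)^2 = 16*x**2 - 8*x + 1.
Integrate each monomial from 0 to 3 using ∫_0^3 c·x^n dx = c·3^(n+1)/(n+1):
  ∫_0^3 u(x)^2 dx = ∫_0^3 (4*x^4 - 4*x^3 + 5*x^2 - 2*x + 1) dx. Term by term:
    ∫_0^3 4*x^4 dx = 972/5;  ∫_0^3 -4*x^3 dx = -81;  ∫_0^3 5*x^2 dx = 45;
    ∫_0^3 -2*x dx = -9;  ∫_0^3 1 dx = 3.
  Sum: 972/5 − 81 + 45 − 9 + 3 = 762/5.
  ∫_0^3 u'(x)^2 dx = ∫_0^3 (16*x^2 - 8*x + 1) dx. Term by term:
    ∫_0^3 16*x^2 dx = 144;  ∫_0^3 -8*x dx = -36;  ∫_0^3 1 dx = 3.
  Sum: 144 − 36 + 3 = 111.
Adding: ||u||_{H^1}^2 = 762/5 + 111 = 1317/5.


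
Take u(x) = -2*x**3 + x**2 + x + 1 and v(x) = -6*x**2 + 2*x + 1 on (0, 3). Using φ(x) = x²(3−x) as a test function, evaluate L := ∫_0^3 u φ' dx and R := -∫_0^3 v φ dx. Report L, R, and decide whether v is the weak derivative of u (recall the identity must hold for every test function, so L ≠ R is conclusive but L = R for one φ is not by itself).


LHS = 459/4, RHS = 459/4. Yes, v = u' weakly.

u(x) = -2*x**3 + x**2 + x + 1, classical derivative u'(x) = -6*x**2 + 2*x + 1.
φ(x) = x²(3−x), so φ'(x) = 3*x*(2 - x).
Note φ(0) = φ(3) = 0, so the boundary term u·φ vanishes.
LHS = ∫_0^3 u(x) φ'(x) dx = ∫_0^3 (6*x^5 - 15*x^4 + 3*x^3 + 3*x^2 + 6*x) dx. Term by term:
  ∫_0^3 6*x^5 dx = 729;  ∫_0^3 -15*x^4 dx = -729;  ∫_0^3 3*x^3 dx = 243/4;
  ∫_0^3 3*x^2 dx = 27;  ∫_0^3 6*x dx = 27.
Sum: 729 − 729 + 243/4 + 27 + 27 = 459/4.
So LHS = 459/4.
∫_0^3 v(x) φ(x) dx = ∫_0^3 (6*x^5 - 20*x^4 + 5*x^3 + 3*x^2) dx. Term by term:
  ∫_0^3 6*x^5 dx = 729;  ∫_0^3 -20*x^4 dx = -972;  ∫_0^3 5*x^3 dx = 405/4;
  ∫_0^3 3*x^2 dx = 27.
Sum: 729 − 972 + 405/4 + 27 = -459/4.
So RHS = -∫_0^3 v(x) φ(x) dx = 459/4.
LHS = RHS, so the identity holds for this test φ.
Moreover u is smooth here and v(x) = u'(x) = -6*x**2 + 2*x + 1 pointwise, so the identity holds for every test function. Hence v is the weak derivative of u.


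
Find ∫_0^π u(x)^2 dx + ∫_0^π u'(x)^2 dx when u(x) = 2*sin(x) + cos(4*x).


||u||_{H^1(0,π)}^2 = -136/15 + 25*π/2

u'(x) = -4*sin(4*x) + 2*cos(x).
Expand u² and (u')² and integrate term by term on (0, π), using: for integers n ≥ 1, ∫_0^π sin²(nx) dx = ∫_0^π cos²(nx) dx = π/2; for n ≠ n', ∫_0^π sin(nx)sin(n'x) dx = ∫_0^π cos(nx)cos(n'x) dx = 0; and by product-to-sum, ∫_0^π sin(nx)cos(n'x) dx = ½∫_0^π [sin((n+n')x) + sin((n−n')x)] dx, which is 0 when n+n' is even and 2n/(n²−n'²) when n+n' is odd (it need not vanish on (0, π)).
  u² squared terms: (2)²·∫sin(x)² dx = 4·π/2 = 2*π;  (1)²·∫cos(4x)² dx = 1·π/2 = π/2.
  u² cross terms: 2·(2)·(1)·∫sin(x)·cos(4x) dx = 4·(-2/15) = -8/15.
  So ∫_0^π u² dx = 2*π + π/2 − 8/15 = -8/15 + 5*π/2.
  (u')² squared terms: (-4)²·∫sin(4x)² dx = 16·π/2 = 8*π;  (2)²·∫cos(x)² dx = 4·π/2 = 2*π.
  (u')² cross terms: 2·(-4)·(2)·∫sin(4x)·cos(x) dx = -16·(8/15) = -128/15.
  So ∫_0^π (u')² dx = 8*π + 2*π − 128/15 = -128/15 + 10*π.
||u||_{H^1}^2 = (-8/15 + 5*π/2) + (-128/15 + 10*π) = -136/15 + 25*π/2.


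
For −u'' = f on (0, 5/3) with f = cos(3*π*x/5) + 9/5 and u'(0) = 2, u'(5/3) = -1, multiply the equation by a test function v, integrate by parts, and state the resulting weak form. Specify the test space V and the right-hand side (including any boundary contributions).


V = H^1(0, 5/3) (v unrestricted at boundary; u is determined up to an additive constant); weak form: ∫_0^5/3 u'v' dx = ∫_0^5/3 (cos(3*π*x/5) + 9/5) v dx − v(5/3) − 2·v(0) for all v ∈ V.

Multiply both sides by a test function v and integrate from 0 to 5/3:
  ∫_0^5/3 −u''(x) v(x) dx = ∫_0^5/3 f(x) v(x) dx.
Integrate the LHS by parts once:
  ∫_0^5/3 −u'' v dx = −[u'(x) v(x)]_0^5/3 + ∫_0^5/3 u'(x) v'(x) dx.
Thus ∫_0^5/3 u'(x) v'(x) dx = ∫_0^5/3 f(x) v(x) dx + [u'(x) v(x)]_0^5/3.
Choose V so that boundary terms are either known or forced to vanish.
u has inhomogeneous Neumann u'(0) = 2, u'(5/3) = -1. [u' v]_0^5/3 = (-1)·v(5/3) − (2)·v(0) = − v(5/3) − 2·v(0). Take V = H^1(0, 5/3); boundary term becomes part of RHS.
Weak formulation: find u (satisfying any essential BC) such that ∫_0^5/3 u'(x) v'(x) dx = ∫_0^5/3 f v dx − v(5/3) − 2·v(0) for all v ∈ V (Neumann data are natural BCs: they enter the RHS as boundary terms).
Substituting f(x) = cos(3*π*x/5) + 9/5, the right-hand side is ∫_0^5/3 (cos(3*π*x/5) + 9/5) v dx − v(5/3) − 2·v(0).
Compatibility check (pure Neumann): taking v ≡ 1 ∈ V gives 0 = ∫_0^5/3 f dx + (-1) − (2), i.e. ∫_0^5/3 f dx must equal u'(0) − u'(5/3) = 3. Indeed ∫_0^5/3 (cos(3*π*x/5) + 9/5) dx = 3, so the data are compatible. The solution is then unique only up to an additive constant (fix it e.g. by requiring ∫_0^5/3 u dx = 0).


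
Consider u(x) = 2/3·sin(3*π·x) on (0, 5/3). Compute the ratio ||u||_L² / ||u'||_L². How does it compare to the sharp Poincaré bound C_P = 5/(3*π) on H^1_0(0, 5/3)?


||u||_L² / ||u'||_L² = 1/(3*π) < C_P = 5/(3*π).

u(x) = 2/3·sin(3*π·x), so u'(x) = 2*π*cos(3*π*x).
Writing u(x) = A·sin(kπx/L) with A = 2/3 and k = 5, use ∫_0^L sin²(kπx/L) dx = L/2 and ∫_0^L cos²(kπx/L) dx = L/2.
u² = 4/9·sin²(3*π·x) and (u')² = 4*π^2·cos²(3*π·x), and each of sin², cos² integrates to L/2 = 5/6 over (0, 5/3).
∫_0^5/3 u² dx = 10/27, so ||u||_L² = sqrt(30)/9.
∫_0^5/3 (u')² dx = 10*π^2/3, so ||u'||_L² = sqrt(30)*π/3.
Ratio ||u||_L² / ||u'||_L² = 1/(3*π).
Sharp Poincaré constant on H^1_0(0, 5/3) is C_P = L/π = 5/(3*π), achieved by sin(3*π/5·x).
This is the k = 5 harmonic; the ratio L/(kπ) is strictly less than C_P = L/π, consistent with the sharp inequality ||u||_L² ≤ C_P ||u'||_L².


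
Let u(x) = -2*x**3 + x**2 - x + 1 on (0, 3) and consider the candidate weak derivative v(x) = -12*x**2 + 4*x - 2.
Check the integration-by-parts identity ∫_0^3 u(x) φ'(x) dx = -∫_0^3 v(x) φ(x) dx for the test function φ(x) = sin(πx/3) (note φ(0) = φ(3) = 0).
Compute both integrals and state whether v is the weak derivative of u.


LHS = -648/π^3 + 150/π, RHS = -1296/π^3 + 300/π. No, v is not the weak derivative of u.

u(x) = -2*x**3 + x**2 - x + 1, classical derivative u'(x) = -6*x**2 + 2*x - 1.
φ(x) = sin(πx/3), so φ'(x) = π*cos(π*x/3)/3.
Note φ(0) = φ(3) = 0, so the boundary term u·φ vanishes.
LHS = ∫_0^3 u(x) φ'(x) dx = ∫_0^3 (-2*π*x^3*cos(π*x/3)/3 + π*x^2*cos(π*x/3)/3 - π*x*cos(π*x/3)/3 + π*cos(π*x/3)/3) dx. Term by term:
  ∫_0^3 π*cos(π*x/3)/3 dx = 0;  ∫_0^3 -2*π*x^3*cos(π*x/3)/3 dx = -648/π^3 + 162/π;  ∫_0^3 -π*x*cos(π*x/3)/3 dx = 6/π;
  ∫_0^3 π*x^2*cos(π*x/3)/3 dx = -18/π.
Sum: 0 + -648/π^3 + 162/π + 6/π − 18/π = -648/π^3 + 150/π.
So LHS = -648/π^3 + 150/π.
∫_0^3 v(x) φ(x) dx = ∫_0^3 (-12*x^2*sin(π*x/3) + 4*x*sin(π*x/3) - 2*sin(π*x/3)) dx. Term by term:
  ∫_0^3 -2*sin(π*x/3) dx = -12/π;  ∫_0^3 -12*x^2*sin(π*x/3) dx = -324/π + 1296/π^3;  ∫_0^3 4*x*sin(π*x/3) dx = 36/π.
Sum: -12/π + -324/π + 1296/π^3 + 36/π = -300/π + 1296/π^3.
So RHS = -∫_0^3 v(x) φ(x) dx = -1296/π^3 + 300/π.
LHS − RHS = -150/π + 648/π^3 ≠ 0, so the identity fails.
(For a valid weak derivative the identity must hold for EVERY test function, in particular this one. The failure shows v is NOT the weak derivative of u.)
Correct weak derivative would be u'(x) = -6*x**2 + 2*x - 1.
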